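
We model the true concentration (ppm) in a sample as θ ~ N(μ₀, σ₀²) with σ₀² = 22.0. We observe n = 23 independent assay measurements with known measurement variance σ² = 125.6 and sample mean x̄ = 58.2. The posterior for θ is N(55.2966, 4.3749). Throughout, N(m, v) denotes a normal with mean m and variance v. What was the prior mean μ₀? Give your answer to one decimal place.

μ₀ = 43.6

The posterior mean is a precision-weighted average: μ_n = (τ₀μ₀ + τ_data·x̄)/(τ₀+τ_data), with τ₀=1/σ₀² and τ_data=n/σ².
Here τ₀ = 1/22.0 = 0.045455 and τ_data = 23/125.6 = 0.183121, so τ_n = 0.228576.
Rearranging for μ₀: μ₀ = (μ_n·τ_n − τ_data·x̄)/τ₀ = (55.2966·0.228576 − 0.183121·58.2) / 0.045455 = 1.981833/0.045455 ≈ 43.6.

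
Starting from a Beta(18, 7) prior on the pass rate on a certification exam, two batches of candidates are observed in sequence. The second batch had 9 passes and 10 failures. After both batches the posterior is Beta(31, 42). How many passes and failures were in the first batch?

4 passes and 25 failures

Sequential conjugate updates are equivalent to a single update on the pooled data, so total successes = posterior α − prior α and total failures = posterior β − prior β.
Total across both batches: 31−18=13 passes, 42−7=35 failures.
Subtract the second batch: 13−9=4 passes and 35−10=25 failures.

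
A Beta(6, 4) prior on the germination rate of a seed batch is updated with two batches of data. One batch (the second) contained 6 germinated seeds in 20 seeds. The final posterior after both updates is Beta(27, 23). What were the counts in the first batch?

15 germinated seeds and 5 non-germinating seeds

Because Beta–binomial updating is additive in the counts, the combined data contributed (α_post−α_prior, β_post−β_prior) successes and failures.
Total across both batches: 27−6=21 germinated seeds, 23−4=19 non-germinating seeds.
Subtract the second batch: 21−6=15 germinated seeds and 19−14=5 non-germinating seeds.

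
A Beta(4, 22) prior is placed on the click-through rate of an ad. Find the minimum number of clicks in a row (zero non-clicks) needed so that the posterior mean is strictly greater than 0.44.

After k clicks and 0 non-clicks the posterior is Beta(4+k, 22), with mean (4+k)/(4+22+k).
Set (4+k)/(26+k) > 0.44 and solve: k > (0.44·26 − 4)/(1 − 0.44) = 13.286.
The smallest integer exceeding 13.286 is 14.

k = 14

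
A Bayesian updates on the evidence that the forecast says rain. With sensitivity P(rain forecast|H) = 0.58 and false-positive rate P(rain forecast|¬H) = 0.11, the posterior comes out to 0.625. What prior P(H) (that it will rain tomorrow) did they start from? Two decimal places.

Bayes' rule in odds form gives O(H|E) = O(H)·[P(E|H)/P(E|¬H)], hence O(H) = O(H|E)/LR.
Posterior odds = 0.625/(1−0.625) = 1.6667. LR = 0.58/0.11 = 5.2727.
Prior odds = 1.6667/5.2727 = 0.3161, so P(H) = 0.3161/(1+0.3161) ≈ 0.24.

P(H) = 0.24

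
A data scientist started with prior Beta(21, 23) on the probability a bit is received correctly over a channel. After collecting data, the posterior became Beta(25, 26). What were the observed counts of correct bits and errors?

Beta is conjugate to the binomial likelihood: posterior = Beta(a+s, b+f).
Match parameters: s=25−21=4, f=26−23=3.

4 correct bits and 3 errors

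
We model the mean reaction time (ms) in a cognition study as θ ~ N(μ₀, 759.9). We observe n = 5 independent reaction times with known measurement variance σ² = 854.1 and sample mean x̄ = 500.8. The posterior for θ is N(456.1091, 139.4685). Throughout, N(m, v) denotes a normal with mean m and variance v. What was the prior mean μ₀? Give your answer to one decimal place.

μ₀ = 257.3

With known observation variance, the Normal–Normal posterior has precision τ_n = τ₀ + n/σ² and mean μ_n = (τ₀μ₀ + (n/σ²)x̄)/τ_n.
Here τ₀ = 1/759.9 = 0.001316 and τ_data = 5/854.1 = 0.005854, so τ_n = 0.007170.
Rearranging for μ₀: μ₀ = (μ_n·τ_n − τ_data·x̄)/τ₀ = (456.1091·0.007170 − 0.005854·500.8) / 0.001316 = 0.338619/0.001316 ≈ 257.3.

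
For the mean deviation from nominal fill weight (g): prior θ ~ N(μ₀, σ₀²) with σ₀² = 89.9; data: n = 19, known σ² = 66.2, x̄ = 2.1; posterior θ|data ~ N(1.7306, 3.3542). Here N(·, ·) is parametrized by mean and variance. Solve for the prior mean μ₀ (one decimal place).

μ₀ = -7.8

With known observation variance, the Normal–Normal posterior has precision τ_n = τ₀ + n/σ² and mean μ_n = (τ₀μ₀ + (n/σ²)x̄)/τ_n.
Here τ₀ = 1/89.9 = 0.011123 and τ_data = 19/66.2 = 0.287009, so τ_n = 0.298132.
Rearranging for μ₀: μ₀ = (μ_n·τ_n − τ_data·x̄)/τ₀ = (1.7306·0.298132 − 0.287009·2.1) / 0.011123 = -0.086772/0.011123 ≈ -7.8.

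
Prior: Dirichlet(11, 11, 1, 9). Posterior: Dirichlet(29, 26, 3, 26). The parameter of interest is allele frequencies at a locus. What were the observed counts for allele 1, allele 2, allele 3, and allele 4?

For a Dirichlet(α) prior with multinomial counts c, the posterior is Dirichlet(α + c) componentwise.
Counts are posterior − prior componentwise: 29−11=18, 26−11=15, 3−1=2, 26−9=17.

counts (18, 15, 2, 17)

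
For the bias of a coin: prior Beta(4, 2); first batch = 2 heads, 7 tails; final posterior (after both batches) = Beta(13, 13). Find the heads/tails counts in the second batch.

7 heads and 4 tails

Because Beta–binomial updating is additive in the counts, the combined data contributed (α_post−α_prior, β_post−β_prior) successes and failures.
Total across both batches: 13−4=9 heads, 13−2=11 tails.
Subtract the first batch: 9−2=7 heads and 11−7=4 tails.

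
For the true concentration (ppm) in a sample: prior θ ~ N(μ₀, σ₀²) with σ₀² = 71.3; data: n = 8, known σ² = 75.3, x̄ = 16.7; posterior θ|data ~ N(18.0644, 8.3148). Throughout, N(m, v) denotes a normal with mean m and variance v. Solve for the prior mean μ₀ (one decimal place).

μ₀ = 28.4

The posterior mean is a precision-weighted average: μ_n = (τ₀μ₀ + τ_data·x̄)/(τ₀+τ_data), with τ₀=1/σ₀² and τ_data=n/σ².
Here τ₀ = 1/71.3 = 0.014025 and τ_data = 8/75.3 = 0.106242, so τ_n = 0.120267.
Rearranging for μ₀: μ₀ = (μ_n·τ_n − τ_data·x̄)/τ₀ = (18.0644·0.120267 − 0.106242·16.7) / 0.014025 = 0.398310/0.014025 ≈ 28.4.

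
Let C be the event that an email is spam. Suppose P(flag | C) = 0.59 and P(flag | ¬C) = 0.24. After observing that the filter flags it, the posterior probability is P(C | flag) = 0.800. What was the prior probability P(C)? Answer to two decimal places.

P(C) = 0.62

Bayes' rule in odds form gives O(C|E) = O(C)·[P(E|C)/P(E|¬C)], hence O(C) = O(C|E)/LR.
Posterior odds = 0.800/(1−0.800) = 4.0000. LR = 0.59/0.24 = 2.4583.
Prior odds = 4.0000/2.4583 = 1.6271, so P(C) = 1.6271/(1+1.6271) ≈ 0.62.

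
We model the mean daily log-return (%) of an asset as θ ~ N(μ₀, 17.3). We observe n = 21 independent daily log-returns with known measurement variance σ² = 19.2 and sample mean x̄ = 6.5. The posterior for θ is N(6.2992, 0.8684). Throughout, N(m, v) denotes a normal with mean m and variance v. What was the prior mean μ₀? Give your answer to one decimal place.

The posterior mean is a precision-weighted average: μ_n = (τ₀μ₀ + τ_data·x̄)/(τ₀+τ_data), with τ₀=1/σ₀² and τ_data=n/σ².
Here τ₀ = 1/17.3 = 0.057803 and τ_data = 21/19.2 = 1.093750, so τ_n = 1.151553.
Rearranging for μ₀: μ₀ = (μ_n·τ_n − τ_data·x̄)/τ₀ = (6.2992·1.151553 − 1.093750·6.5) / 0.057803 = 0.144488/0.057803 ≈ 2.5.

μ₀ = 2.5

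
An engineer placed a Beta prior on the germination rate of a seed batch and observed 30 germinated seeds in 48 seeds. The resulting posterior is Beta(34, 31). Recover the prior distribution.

Beta is conjugate to the binomial likelihood: posterior = Beta(a+s, b+f).
Subtract the data counts: 34−30=4, 31−18=13.

Beta(4, 13)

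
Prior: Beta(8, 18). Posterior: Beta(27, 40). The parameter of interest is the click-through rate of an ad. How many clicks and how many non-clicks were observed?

19 clicks and 22 non-clicks

Under Beta–binomial conjugacy the posterior parameters are (a+s, b+f).
Match parameters: s=27−8=19, f=40−18=22.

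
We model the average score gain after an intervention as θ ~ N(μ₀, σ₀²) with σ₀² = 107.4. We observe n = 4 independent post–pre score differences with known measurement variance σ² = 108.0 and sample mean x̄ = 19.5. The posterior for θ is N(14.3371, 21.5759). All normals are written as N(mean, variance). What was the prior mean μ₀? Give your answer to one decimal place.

The posterior mean is a precision-weighted average: μ_n = (τ₀μ₀ + τ_data·x̄)/(τ₀+τ_data), with τ₀=1/σ₀² and τ_data=n/σ².
Here τ₀ = 1/107.4 = 0.009311 and τ_data = 4/108.0 = 0.037037, so τ_n = 0.046348.
Rearranging for μ₀: μ₀ = (μ_n·τ_n − τ_data·x̄)/τ₀ = (14.3371·0.046348 − 0.037037·19.5) / 0.009311 = -0.057726/0.009311 ≈ -6.2.

μ₀ = -6.2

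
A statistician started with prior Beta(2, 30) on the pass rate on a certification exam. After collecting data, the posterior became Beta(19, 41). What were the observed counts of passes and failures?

Beta is conjugate to the binomial likelihood: posterior = Beta(a+s, b+f).
So s = 19 − 2 = 17 and f = 41 − 30 = 11.

17 passes and 11 failures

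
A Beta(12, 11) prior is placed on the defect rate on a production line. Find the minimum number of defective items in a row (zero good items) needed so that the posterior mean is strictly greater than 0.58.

After k defective items and 0 good items the posterior is Beta(12+k, 11), with mean (12+k)/(12+11+k).
Set (12+k)/(23+k) > 0.58 and solve: k > (0.58·23 − 12)/(1 − 0.58) = 3.190.
The smallest integer exceeding 3.190 is 4, and checking k=4: (16)/(27) = 0.5926 > 0.58.

k = 4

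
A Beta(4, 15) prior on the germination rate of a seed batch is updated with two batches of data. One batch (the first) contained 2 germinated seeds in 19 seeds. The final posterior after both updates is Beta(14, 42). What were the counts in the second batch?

Sequential conjugate updates are equivalent to a single update on the pooled data, so total successes = posterior α − prior α and total failures = posterior β − prior β.
Total across both batches: 14−4=10 germinated seeds, 42−15=27 non-germinating seeds.
Subtract the first batch: 10−2=8 germinated seeds and 27−17=10 non-germinating seeds.

8 germinated seeds and 10 non-germinating seeds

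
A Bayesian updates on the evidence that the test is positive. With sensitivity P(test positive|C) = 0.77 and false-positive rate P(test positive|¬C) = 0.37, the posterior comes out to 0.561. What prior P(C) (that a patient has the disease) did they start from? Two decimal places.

Bayes' rule in odds form gives O(C|E) = O(C)·[P(E|C)/P(E|¬C)], hence O(C) = O(C|E)/LR.
Posterior odds = 0.561/(1−0.561) = 1.2779. LR = 0.77/0.37 = 2.0811.
Prior odds = 1.2779/2.0811 = 0.6141, so P(C) = 0.6141/(1+0.6141) ≈ 0.38.

P(C) = 0.38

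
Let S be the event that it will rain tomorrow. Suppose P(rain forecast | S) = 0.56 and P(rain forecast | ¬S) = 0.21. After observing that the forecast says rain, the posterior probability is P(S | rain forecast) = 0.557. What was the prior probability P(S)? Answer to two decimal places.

P(S) = 0.32

In odds form, posterior odds = prior odds × likelihood ratio, so prior odds = posterior odds ÷ LR.
Posterior odds = 0.557/(1−0.557) = 1.2573. LR = 0.56/0.21 = 2.6667.
Prior odds = 1.2573/2.6667 = 0.4715, so P(S) = 0.4715/(1+0.4715) ≈ 0.32.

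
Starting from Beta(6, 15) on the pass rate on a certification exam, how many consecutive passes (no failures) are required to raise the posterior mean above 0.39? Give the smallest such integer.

k = 4

After k passes and 0 failures the posterior is Beta(6+k, 15), with mean (6+k)/(6+15+k).
Set (6+k)/(21+k) > 0.39 and solve: k > (0.39·21 − 6)/(1 − 0.39) = 3.590.
The smallest integer exceeding 3.590 is 4, and checking k=4: (10)/(25) = 0.4000 > 0.39.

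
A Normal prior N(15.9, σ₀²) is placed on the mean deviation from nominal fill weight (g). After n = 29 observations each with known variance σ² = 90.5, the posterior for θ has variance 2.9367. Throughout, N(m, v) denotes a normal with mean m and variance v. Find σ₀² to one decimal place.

For the Normal–Normal model with known σ², precisions add: τ_n = τ₀ + n/σ².
So 1/σ₀² = 1/2.9367 − 29/90.5 = 0.340518 − 0.320442 = 0.020076.
Hence σ₀² = 1/0.020076 ≈ 49.8.

σ₀² = 49.8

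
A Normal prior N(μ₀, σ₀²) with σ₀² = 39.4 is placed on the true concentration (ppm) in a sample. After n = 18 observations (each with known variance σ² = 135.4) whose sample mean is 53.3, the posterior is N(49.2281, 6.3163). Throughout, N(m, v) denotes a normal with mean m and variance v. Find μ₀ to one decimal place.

μ₀ = 27.9

The posterior mean is a precision-weighted average: μ_n = (τ₀μ₀ + τ_data·x̄)/(τ₀+τ_data), with τ₀=1/σ₀² and τ_data=n/σ².
Here τ₀ = 1/39.4 = 0.025381 and τ_data = 18/135.4 = 0.132939, so τ_n = 0.158320.
Rearranging for μ₀: μ₀ = (μ_n·τ_n − τ_data·x̄)/τ₀ = (49.2281·0.158320 − 0.132939·53.3) / 0.025381 = 0.708144/0.025381 ≈ 27.9.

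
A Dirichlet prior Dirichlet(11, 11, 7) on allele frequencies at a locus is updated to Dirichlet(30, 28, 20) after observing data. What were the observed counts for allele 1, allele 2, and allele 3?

For a Dirichlet(α) prior with multinomial counts c, the posterior is Dirichlet(α + c) componentwise.
Counts are posterior − prior componentwise: 30−11=19, 28−11=17, 20−7=13.

counts (19, 17, 13)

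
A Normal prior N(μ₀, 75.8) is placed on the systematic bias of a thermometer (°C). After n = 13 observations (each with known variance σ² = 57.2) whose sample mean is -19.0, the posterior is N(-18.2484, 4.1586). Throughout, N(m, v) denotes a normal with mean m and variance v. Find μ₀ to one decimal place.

The posterior mean is a precision-weighted average: μ_n = (τ₀μ₀ + τ_data·x̄)/(τ₀+τ_data), with τ₀=1/σ₀² and τ_data=n/σ².
Here τ₀ = 1/75.8 = 0.013193 and τ_data = 13/57.2 = 0.227273, so τ_n = 0.240466.
Rearranging for μ₀: μ₀ = (μ_n·τ_n − τ_data·x̄)/τ₀ = (-18.2484·0.240466 − 0.227273·-19.0) / 0.013193 = -0.069933/0.013193 ≈ -5.3.

μ₀ = -5.3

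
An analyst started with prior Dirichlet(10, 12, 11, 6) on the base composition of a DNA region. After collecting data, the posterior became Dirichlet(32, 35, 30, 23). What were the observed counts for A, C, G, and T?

counts (22, 23, 19, 17)

For a Dirichlet(α) prior with multinomial counts c, the posterior is Dirichlet(α + c) componentwise.
Counts are posterior − prior componentwise: 32−10=22, 35−12=23, 30−11=19, 23−6=17.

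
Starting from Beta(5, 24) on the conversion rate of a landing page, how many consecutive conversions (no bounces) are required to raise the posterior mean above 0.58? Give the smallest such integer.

k = 29

After k conversions and 0 bounces the posterior is Beta(5+k, 24), with mean (5+k)/(5+24+k).
Set (5+k)/(29+k) > 0.58 and solve: k > (0.58·29 − 5)/(1 − 0.58) = 28.143.
The smallest integer exceeding 28.143 is 29.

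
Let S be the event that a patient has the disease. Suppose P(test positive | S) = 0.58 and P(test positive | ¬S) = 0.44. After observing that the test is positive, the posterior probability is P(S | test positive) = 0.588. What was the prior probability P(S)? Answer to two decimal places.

In odds form, posterior odds = prior odds × likelihood ratio, so prior odds = posterior odds ÷ LR.
Posterior odds = 0.588/(1−0.588) = 1.4272. LR = 0.58/0.44 = 1.3182.
Prior odds = 1.4272/1.3182 = 1.0827, so P(S) = 1.0827/(1+1.0827) ≈ 0.52.

P(S) = 0.52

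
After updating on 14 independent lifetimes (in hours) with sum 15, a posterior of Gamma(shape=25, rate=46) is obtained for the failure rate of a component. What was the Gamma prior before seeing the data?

Gamma–exponential conjugacy: posterior shape = α + n, posterior rate = β + Σtᵢ.
So α = 25 − 14 = 11 and β = 46 − 15 = 31.

Gamma(shape=11, rate=31)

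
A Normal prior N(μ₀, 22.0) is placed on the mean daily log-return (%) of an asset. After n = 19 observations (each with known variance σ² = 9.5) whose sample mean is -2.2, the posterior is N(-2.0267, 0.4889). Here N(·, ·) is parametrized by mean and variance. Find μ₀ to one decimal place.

μ₀ = 5.6

The posterior mean is a precision-weighted average: μ_n = (τ₀μ₀ + τ_data·x̄)/(τ₀+τ_data), with τ₀=1/σ₀² and τ_data=n/σ².
Here τ₀ = 1/22.0 = 0.045455 and τ_data = 19/9.5 = 2.000000, so τ_n = 2.045455.
Rearranging for μ₀: μ₀ = (μ_n·τ_n − τ_data·x̄)/τ₀ = (-2.0267·2.045455 − 2.000000·-2.2) / 0.045455 = 0.254476/0.045455 ≈ 5.6.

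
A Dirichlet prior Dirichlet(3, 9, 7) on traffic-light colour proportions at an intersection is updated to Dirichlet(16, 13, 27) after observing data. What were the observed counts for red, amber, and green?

For a Dirichlet(α) prior with multinomial counts c, the posterior is Dirichlet(α + c) componentwise.
Counts are posterior − prior componentwise: 16−3=13, 13−9=4, 27−7=20.

counts (13, 4, 20)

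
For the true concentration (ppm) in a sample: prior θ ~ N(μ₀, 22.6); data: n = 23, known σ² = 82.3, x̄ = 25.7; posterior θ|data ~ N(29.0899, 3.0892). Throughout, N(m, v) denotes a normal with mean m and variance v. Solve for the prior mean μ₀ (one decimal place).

μ₀ = 50.5

With known observation variance, the Normal–Normal posterior has precision τ_n = τ₀ + n/σ² and mean μ_n = (τ₀μ₀ + (n/σ²)x̄)/τ_n.
Here τ₀ = 1/22.6 = 0.044248 and τ_data = 23/82.3 = 0.279465, so τ_n = 0.323713.
Rearranging for μ₀: μ₀ = (μ_n·τ_n − τ_data·x̄)/τ₀ = (29.0899·0.323713 − 0.279465·25.7) / 0.044248 = 2.234528/0.044248 ≈ 50.5.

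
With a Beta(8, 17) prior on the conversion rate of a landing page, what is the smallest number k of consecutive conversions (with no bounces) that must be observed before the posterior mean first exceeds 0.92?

After k conversions and 0 bounces the posterior is Beta(8+k, 17), with mean (8+k)/(8+17+k).
Set (8+k)/(25+k) > 0.92 and solve: k > (0.92·25 − 8)/(1 − 0.92) = 187.500.
The smallest integer exceeding 187.500 is 188.

k = 188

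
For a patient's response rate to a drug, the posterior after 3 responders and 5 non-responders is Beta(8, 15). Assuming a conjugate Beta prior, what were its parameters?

Beta is conjugate to the binomial likelihood: posterior = Beta(a+s, b+f).
So a = 8 − 3 = 5 and b = 15 − 5 = 10.

Beta(5, 10)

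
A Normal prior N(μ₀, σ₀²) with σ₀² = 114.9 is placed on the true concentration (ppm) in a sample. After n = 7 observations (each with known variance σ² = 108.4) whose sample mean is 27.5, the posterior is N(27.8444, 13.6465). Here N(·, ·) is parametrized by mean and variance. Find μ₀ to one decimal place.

With known observation variance, the Normal–Normal posterior has precision τ_n = τ₀ + n/σ² and mean μ_n = (τ₀μ₀ + (n/σ²)x̄)/τ_n.
Here τ₀ = 1/114.9 = 0.008703 and τ_data = 7/108.4 = 0.064576, so τ_n = 0.073279.
Rearranging for μ₀: μ₀ = (μ_n·τ_n − τ_data·x̄)/τ₀ = (27.8444·0.073279 − 0.064576·27.5) / 0.008703 = 0.264570/0.008703 ≈ 30.4.

μ₀ = 30.4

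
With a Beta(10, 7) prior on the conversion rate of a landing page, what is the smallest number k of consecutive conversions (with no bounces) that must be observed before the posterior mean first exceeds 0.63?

After k conversions and 0 bounces the posterior is Beta(10+k, 7), with mean (10+k)/(10+7+k).
Set (10+k)/(17+k) > 0.63 and solve: k > (0.63·17 − 10)/(1 − 0.63) = 1.919.
The smallest integer exceeding 1.919 is 2.

k = 2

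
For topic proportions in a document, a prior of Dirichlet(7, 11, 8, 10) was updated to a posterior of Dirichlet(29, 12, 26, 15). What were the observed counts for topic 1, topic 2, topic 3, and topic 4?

For a Dirichlet(α) prior with multinomial counts c, the posterior is Dirichlet(α + c) componentwise.
Counts are posterior − prior componentwise: 29−7=22, 12−11=1, 26−8=18, 15−10=5.

counts (22, 1, 18, 5)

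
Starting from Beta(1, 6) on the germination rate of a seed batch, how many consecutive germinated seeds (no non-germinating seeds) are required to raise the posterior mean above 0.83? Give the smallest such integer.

After k germinated seeds and 0 non-germinating seeds the posterior is Beta(1+k, 6), with mean (1+k)/(1+6+k).
Set (1+k)/(7+k) > 0.83 and solve: k > (0.83·7 − 1)/(1 − 0.83) = 28.294.
The smallest integer exceeding 28.294 is 29, and checking k=29: (30)/(36) = 0.8333 > 0.83.

k = 29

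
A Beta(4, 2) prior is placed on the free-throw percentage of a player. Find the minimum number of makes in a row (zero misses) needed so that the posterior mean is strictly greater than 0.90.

k = 15

After k makes and 0 misses the posterior is Beta(4+k, 2), with mean (4+k)/(4+2+k).
Set (4+k)/(6+k) > 0.90 and solve: k > (0.90·6 − 4)/(1 − 0.90) = 14.000.
The smallest integer exceeding 14.000 is 15, and checking k=15: (19)/(21) = 0.9048 > 0.90.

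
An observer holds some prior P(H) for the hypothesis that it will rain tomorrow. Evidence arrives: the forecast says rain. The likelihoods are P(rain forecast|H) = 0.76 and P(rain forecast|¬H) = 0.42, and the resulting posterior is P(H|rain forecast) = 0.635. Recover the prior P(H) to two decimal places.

P(H) = 0.49

In odds form, posterior odds = prior odds × likelihood ratio, so prior odds = posterior odds ÷ LR.
Posterior odds = 0.635/(1−0.635) = 1.7397. LR = 0.76/0.42 = 1.8095.
Prior odds = 1.7397/1.8095 = 0.9614, so P(H) = 0.9614/(1+0.9614) ≈ 0.49.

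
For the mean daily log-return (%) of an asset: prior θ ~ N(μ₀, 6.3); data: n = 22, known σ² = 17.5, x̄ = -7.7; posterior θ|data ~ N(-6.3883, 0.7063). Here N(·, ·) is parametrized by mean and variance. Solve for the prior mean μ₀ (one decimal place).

μ₀ = 4.0

The posterior mean is a precision-weighted average: μ_n = (τ₀μ₀ + τ_data·x̄)/(τ₀+τ_data), with τ₀=1/σ₀² and τ_data=n/σ².
Here τ₀ = 1/6.3 = 0.158730 and τ_data = 22/17.5 = 1.257143, so τ_n = 1.415873.
Rearranging for μ₀: μ₀ = (μ_n·τ_n − τ_data·x̄)/τ₀ = (-6.3883·1.415873 − 1.257143·-7.7) / 0.158730 = 0.634980/0.158730 ≈ 4.0.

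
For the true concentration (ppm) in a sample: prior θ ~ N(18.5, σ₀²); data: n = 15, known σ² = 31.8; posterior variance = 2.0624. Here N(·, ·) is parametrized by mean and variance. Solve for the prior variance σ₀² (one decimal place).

σ₀² = 75.9

For the Normal–Normal model with known σ², precisions add: τ_n = τ₀ + n/σ².
So 1/σ₀² = 1/2.0624 − 15/31.8 = 0.484872 − 0.471698 = 0.013174.
Hence σ₀² = 1/0.013174 ≈ 75.9.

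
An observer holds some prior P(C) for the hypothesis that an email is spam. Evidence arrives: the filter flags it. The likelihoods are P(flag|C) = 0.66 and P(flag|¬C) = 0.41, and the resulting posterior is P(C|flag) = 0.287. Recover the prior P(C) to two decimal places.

In odds form, posterior odds = prior odds × likelihood ratio, so prior odds = posterior odds ÷ LR.
Posterior odds = 0.287/(1−0.287) = 0.4025. LR = 0.66/0.41 = 1.6098.
Prior odds = 0.4025/1.6098 = 0.2500, so P(C) = 0.2500/(1+0.2500) ≈ 0.20.

P(C) = 0.20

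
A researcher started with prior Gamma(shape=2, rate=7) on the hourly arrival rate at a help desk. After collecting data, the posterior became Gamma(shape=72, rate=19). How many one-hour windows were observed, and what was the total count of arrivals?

A Gamma(α, β) prior (rate parametrization) on a Poisson rate with n observations summing to S gives posterior Gamma(α+S, β+n).
Matching: Σxᵢ = 72 − 2 = 70 and n = 19 − 7 = 12.

n = 12 one-hour windows with total 70 arrivals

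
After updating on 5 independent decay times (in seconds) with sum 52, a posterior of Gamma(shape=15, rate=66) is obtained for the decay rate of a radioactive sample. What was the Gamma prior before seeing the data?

Gamma–exponential conjugacy: posterior shape = α + n, posterior rate = β + Σtᵢ.
So α = 15 − 5 = 10 and β = 66 − 52 = 14.

Gamma(shape=10, rate=14)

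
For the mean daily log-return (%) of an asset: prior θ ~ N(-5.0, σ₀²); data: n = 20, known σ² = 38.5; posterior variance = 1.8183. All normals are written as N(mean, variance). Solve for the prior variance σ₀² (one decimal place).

For the Normal–Normal model with known σ², precisions add: τ_n = τ₀ + n/σ².
So 1/σ₀² = 1/1.8183 − 20/38.5 = 0.549964 − 0.519481 = 0.030483.
Hence σ₀² = 1/0.030483 ≈ 32.8.

σ₀² = 32.8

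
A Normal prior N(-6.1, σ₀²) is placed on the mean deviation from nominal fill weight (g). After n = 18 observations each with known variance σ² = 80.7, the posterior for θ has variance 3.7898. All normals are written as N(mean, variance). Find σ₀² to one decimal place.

σ₀² = 24.5

For the Normal–Normal model with known σ², precisions add: τ_n = τ₀ + n/σ².
So 1/σ₀² = 1/3.7898 − 18/80.7 = 0.263866 − 0.223048 = 0.040818.
Hence σ₀² = 1/0.040818 ≈ 24.5.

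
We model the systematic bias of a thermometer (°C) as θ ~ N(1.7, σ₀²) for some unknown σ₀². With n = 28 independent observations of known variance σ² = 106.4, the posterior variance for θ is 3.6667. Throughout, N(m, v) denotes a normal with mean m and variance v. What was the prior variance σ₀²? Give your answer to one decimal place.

σ₀² = 104.5

For the Normal–Normal model with known σ², precisions add: τ_n = τ₀ + n/σ².
So 1/σ₀² = 1/3.6667 − 28/106.4 = 0.272725 − 0.263158 = 0.009567.
Hence σ₀² = 1/0.009567 ≈ 104.5.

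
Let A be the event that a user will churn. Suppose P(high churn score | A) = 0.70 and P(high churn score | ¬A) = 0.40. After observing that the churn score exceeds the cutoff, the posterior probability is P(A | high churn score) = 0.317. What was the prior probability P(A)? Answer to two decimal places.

In odds form, posterior odds = prior odds × likelihood ratio, so prior odds = posterior odds ÷ LR.
Posterior odds = 0.317/(1−0.317) = 0.4641. LR = 0.70/0.40 = 1.7500.
Prior odds = 0.4641/1.7500 = 0.2652, so P(A) = 0.2652/(1+0.2652) ≈ 0.21.

P(A) = 0.21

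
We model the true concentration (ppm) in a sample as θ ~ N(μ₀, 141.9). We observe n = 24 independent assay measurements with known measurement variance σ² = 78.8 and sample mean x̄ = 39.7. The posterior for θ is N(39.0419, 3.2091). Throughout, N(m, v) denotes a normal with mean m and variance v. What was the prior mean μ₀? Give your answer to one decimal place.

With known observation variance, the Normal–Normal posterior has precision τ_n = τ₀ + n/σ² and mean μ_n = (τ₀μ₀ + (n/σ²)x̄)/τ_n.
Here τ₀ = 1/141.9 = 0.007047 and τ_data = 24/78.8 = 0.304569, so τ_n = 0.311616.
Rearranging for μ₀: μ₀ = (μ_n·τ_n − τ_data·x̄)/τ₀ = (39.0419·0.311616 − 0.304569·39.7) / 0.007047 = 0.074691/0.007047 ≈ 10.6.

μ₀ = 10.6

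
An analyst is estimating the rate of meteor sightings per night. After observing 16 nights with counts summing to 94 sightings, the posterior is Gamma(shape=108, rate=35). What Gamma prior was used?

A Gamma(α, β) prior (rate parametrization) on a Poisson rate with n observations summing to S gives posterior Gamma(α+S, β+n).
So α = 108 − 94 = 14 and β = 35 − 16 = 19.

Gamma(shape=14, rate=19)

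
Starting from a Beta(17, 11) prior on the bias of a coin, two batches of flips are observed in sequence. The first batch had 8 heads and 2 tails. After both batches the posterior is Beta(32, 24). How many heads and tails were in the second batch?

7 heads and 11 tails

Because Beta–binomial updating is additive in the counts, the combined data contributed (α_post−α_prior, β_post−β_prior) successes and failures.
Total across both batches: 32−17=15 heads, 24−11=13 tails.
Subtract the first batch: 15−8=7 heads and 13−2=11 tails.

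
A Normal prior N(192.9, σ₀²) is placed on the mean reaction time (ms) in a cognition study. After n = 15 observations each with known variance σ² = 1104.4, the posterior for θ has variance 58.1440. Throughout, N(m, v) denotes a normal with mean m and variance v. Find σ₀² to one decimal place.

Posterior precision equals prior precision plus data precision: 1/σ_n² = 1/σ₀² + n/σ².
So 1/σ₀² = 1/58.1440 − 15/1104.4 = 0.017199 − 0.013582 = 0.003617.
Hence σ₀² = 1/0.003617 ≈ 276.5.

σ₀² = 276.5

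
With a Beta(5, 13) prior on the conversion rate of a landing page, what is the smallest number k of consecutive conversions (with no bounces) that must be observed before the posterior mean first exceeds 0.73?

k = 31

After k conversions and 0 bounces the posterior is Beta(5+k, 13), with mean (5+k)/(5+13+k).
Set (5+k)/(18+k) > 0.73 and solve: k > (0.73·18 − 5)/(1 − 0.73) = 30.148.
The smallest integer exceeding 30.148 is 31.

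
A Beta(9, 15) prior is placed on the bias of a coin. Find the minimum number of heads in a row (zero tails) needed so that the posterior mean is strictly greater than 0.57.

After k heads and 0 tails the posterior is Beta(9+k, 15), with mean (9+k)/(9+15+k).
Set (9+k)/(24+k) > 0.57 and solve: k > (0.57·24 − 9)/(1 − 0.57) = 10.884.
The smallest integer exceeding 10.884 is 11.

k = 11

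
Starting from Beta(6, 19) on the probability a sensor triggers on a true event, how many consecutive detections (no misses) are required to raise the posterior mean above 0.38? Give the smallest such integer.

After k detections and 0 misses the posterior is Beta(6+k, 19), with mean (6+k)/(6+19+k).
Set (6+k)/(25+k) > 0.38 and solve: k > (0.38·25 − 6)/(1 − 0.38) = 5.645.
The smallest integer exceeding 5.645 is 6, and checking k=6: (12)/(31) = 0.3871 > 0.38.

k = 6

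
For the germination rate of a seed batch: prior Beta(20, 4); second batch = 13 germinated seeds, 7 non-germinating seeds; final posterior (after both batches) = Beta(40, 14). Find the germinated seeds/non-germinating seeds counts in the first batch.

7 germinated seeds and 3 non-germinating seeds

Because Beta–binomial updating is additive in the counts, the combined data contributed (α_post−α_prior, β_post−β_prior) successes and failures.
Total across both batches: 40−20=20 germinated seeds, 14−4=10 non-germinating seeds.
Subtract the second batch: 20−13=7 germinated seeds and 10−7=3 non-germinating seeds.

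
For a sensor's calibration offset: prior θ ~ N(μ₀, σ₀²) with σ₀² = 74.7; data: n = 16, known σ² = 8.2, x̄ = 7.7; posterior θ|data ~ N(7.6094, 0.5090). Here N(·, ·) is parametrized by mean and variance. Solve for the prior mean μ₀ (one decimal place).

μ₀ = -5.6

With known observation variance, the Normal–Normal posterior has precision τ_n = τ₀ + n/σ² and mean μ_n = (τ₀μ₀ + (n/σ²)x̄)/τ_n.
Here τ₀ = 1/74.7 = 0.013387 and τ_data = 16/8.2 = 1.951220, so τ_n = 1.964607.
Rearranging for μ₀: μ₀ = (μ_n·τ_n − τ_data·x̄)/τ₀ = (7.6094·1.964607 − 1.951220·7.7) / 0.013387 = -0.074913/0.013387 ≈ -5.6.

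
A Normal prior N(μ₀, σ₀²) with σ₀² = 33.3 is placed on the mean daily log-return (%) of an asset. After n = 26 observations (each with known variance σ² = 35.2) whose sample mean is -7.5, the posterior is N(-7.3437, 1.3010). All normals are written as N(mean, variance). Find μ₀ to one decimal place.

The posterior mean is a precision-weighted average: μ_n = (τ₀μ₀ + τ_data·x̄)/(τ₀+τ_data), with τ₀=1/σ₀² and τ_data=n/σ².
Here τ₀ = 1/33.3 = 0.030030 and τ_data = 26/35.2 = 0.738636, so τ_n = 0.768666.
Rearranging for μ₀: μ₀ = (μ_n·τ_n − τ_data·x̄)/τ₀ = (-7.3437·0.768666 − 0.738636·-7.5) / 0.030030 = -0.105083/0.030030 ≈ -3.5.

μ₀ = -3.5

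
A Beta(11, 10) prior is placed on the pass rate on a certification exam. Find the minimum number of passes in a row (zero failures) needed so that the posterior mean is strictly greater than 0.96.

After k passes and 0 failures the posterior is Beta(11+k, 10), with mean (11+k)/(11+10+k).
Set (11+k)/(21+k) > 0.96 and solve: k > (0.96·21 − 11)/(1 − 0.96) = 229.000.
The smallest integer exceeding 229.000 is 230, and checking k=230: (241)/(251) = 0.9602 > 0.96.

k = 230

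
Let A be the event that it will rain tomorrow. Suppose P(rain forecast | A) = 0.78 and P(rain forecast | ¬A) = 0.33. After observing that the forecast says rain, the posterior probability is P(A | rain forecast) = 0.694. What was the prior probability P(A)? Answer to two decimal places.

P(A) = 0.49

In odds form, posterior odds = prior odds × likelihood ratio, so prior odds = posterior odds ÷ LR.
Posterior odds = 0.694/(1−0.694) = 2.2680. LR = 0.78/0.33 = 2.3636.
Prior odds = 2.2680/2.3636 = 0.9596, so P(A) = 0.9596/(1+0.9596) ≈ 0.49.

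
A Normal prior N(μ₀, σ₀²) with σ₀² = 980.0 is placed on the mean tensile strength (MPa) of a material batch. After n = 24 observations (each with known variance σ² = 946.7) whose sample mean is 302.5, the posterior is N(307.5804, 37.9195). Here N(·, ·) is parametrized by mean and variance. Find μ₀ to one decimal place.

μ₀ = 433.8

With known observation variance, the Normal–Normal posterior has precision τ_n = τ₀ + n/σ² and mean μ_n = (τ₀μ₀ + (n/σ²)x̄)/τ_n.
Here τ₀ = 1/980.0 = 0.001020 and τ_data = 24/946.7 = 0.025351, so τ_n = 0.026371.
Rearranging for μ₀: μ₀ = (μ_n·τ_n − τ_data·x̄)/τ₀ = (307.5804·0.026371 − 0.025351·302.5) / 0.001020 = 0.442525/0.001020 ≈ 433.8.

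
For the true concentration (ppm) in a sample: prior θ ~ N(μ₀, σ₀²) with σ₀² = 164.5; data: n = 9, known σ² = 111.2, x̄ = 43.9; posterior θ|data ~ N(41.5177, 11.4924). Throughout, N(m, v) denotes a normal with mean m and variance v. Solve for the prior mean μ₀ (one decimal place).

μ₀ = 9.8

With known observation variance, the Normal–Normal posterior has precision τ_n = τ₀ + n/σ² and mean μ_n = (τ₀μ₀ + (n/σ²)x̄)/τ_n.
Here τ₀ = 1/164.5 = 0.006079 and τ_data = 9/111.2 = 0.080935, so τ_n = 0.087014.
Rearranging for μ₀: μ₀ = (μ_n·τ_n − τ_data·x̄)/τ₀ = (41.5177·0.087014 − 0.080935·43.9) / 0.006079 = 0.059575/0.006079 ≈ 9.8.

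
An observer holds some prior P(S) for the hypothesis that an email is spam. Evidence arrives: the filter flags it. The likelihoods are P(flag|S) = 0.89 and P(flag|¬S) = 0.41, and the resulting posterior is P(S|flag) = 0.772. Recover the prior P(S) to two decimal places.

Bayes' rule in odds form gives O(S|E) = O(S)·[P(E|S)/P(E|¬S)], hence O(S) = O(S|E)/LR.
Posterior odds = 0.772/(1−0.772) = 3.3860. LR = 0.89/0.41 = 2.1707.
Prior odds = 3.3860/2.1707 = 1.5599, so P(S) = 1.5599/(1+1.5599) ≈ 0.61.

P(S) = 0.61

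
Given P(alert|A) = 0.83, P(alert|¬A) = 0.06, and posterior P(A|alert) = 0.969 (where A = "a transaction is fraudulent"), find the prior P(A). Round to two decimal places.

Bayes' rule in odds form gives O(A|E) = O(A)·[P(E|A)/P(E|¬A)], hence O(A) = O(A|E)/LR.
Posterior odds = 0.969/(1−0.969) = 31.2581. LR = 0.83/0.06 = 13.8333.
Prior odds = 31.2581/13.8333 = 2.2596, so P(A) = 2.2596/(1+2.2596) ≈ 0.69.

P(A) = 0.69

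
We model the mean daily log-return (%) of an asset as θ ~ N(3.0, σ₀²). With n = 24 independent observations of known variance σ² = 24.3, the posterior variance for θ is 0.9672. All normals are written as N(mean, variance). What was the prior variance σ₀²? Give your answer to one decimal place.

For the Normal–Normal model with known σ², precisions add: τ_n = τ₀ + n/σ².
So 1/σ₀² = 1/0.9672 − 24/24.3 = 1.033912 − 0.987654 = 0.046258.
Hence σ₀² = 1/0.046258 ≈ 21.6.

σ₀² = 21.6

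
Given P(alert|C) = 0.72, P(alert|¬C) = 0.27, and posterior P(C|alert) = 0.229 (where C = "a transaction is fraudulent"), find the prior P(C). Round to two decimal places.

P(C) = 0.10

Bayes' rule in odds form gives O(C|E) = O(C)·[P(E|C)/P(E|¬C)], hence O(C) = O(C|E)/LR.
Posterior odds = 0.229/(1−0.229) = 0.2970. LR = 0.72/0.27 = 2.6667.
Prior odds = 0.2970/2.6667 = 0.1114, so P(C) = 0.1114/(1+0.1114) ≈ 0.10.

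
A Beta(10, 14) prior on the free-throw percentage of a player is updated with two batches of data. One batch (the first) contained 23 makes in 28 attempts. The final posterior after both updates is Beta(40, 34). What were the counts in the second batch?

Because Beta–binomial updating is additive in the counts, the combined data contributed (α_post−α_prior, β_post−β_prior) successes and failures.
Total across both batches: 40−10=30 makes, 34−14=20 misses.
Subtract the first batch: 30−23=7 makes and 20−5=15 misses.

7 makes and 15 misses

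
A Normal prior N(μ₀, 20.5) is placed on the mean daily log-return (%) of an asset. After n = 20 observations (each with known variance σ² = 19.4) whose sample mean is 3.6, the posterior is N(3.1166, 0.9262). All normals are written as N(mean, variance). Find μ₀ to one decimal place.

The posterior mean is a precision-weighted average: μ_n = (τ₀μ₀ + τ_data·x̄)/(τ₀+τ_data), with τ₀=1/σ₀² and τ_data=n/σ².
Here τ₀ = 1/20.5 = 0.048780 and τ_data = 20/19.4 = 1.030928, so τ_n = 1.079708.
Rearranging for μ₀: μ₀ = (μ_n·τ_n − τ_data·x̄)/τ₀ = (3.1166·1.079708 − 1.030928·3.6) / 0.048780 = -0.346323/0.048780 ≈ -7.1.

μ₀ = -7.1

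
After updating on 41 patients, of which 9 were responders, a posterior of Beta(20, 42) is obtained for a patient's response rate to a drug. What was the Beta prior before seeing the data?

Beta(11, 10)

A Beta(a, b) prior with s successes and f failures in binomial data gives a Beta(a+s, b+f) posterior.
Subtract the data counts: 20−9=11, 42−32=10.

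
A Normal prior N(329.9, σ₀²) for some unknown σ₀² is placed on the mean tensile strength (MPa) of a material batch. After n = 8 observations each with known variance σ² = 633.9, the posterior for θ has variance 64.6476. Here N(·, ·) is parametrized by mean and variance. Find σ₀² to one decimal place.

σ₀² = 351.1

Posterior precision equals prior precision plus data precision: 1/σ_n² = 1/σ₀² + n/σ².
So 1/σ₀² = 1/64.6476 − 8/633.9 = 0.015468 − 0.012620 = 0.002848.
Hence σ₀² = 1/0.002848 ≈ 351.1.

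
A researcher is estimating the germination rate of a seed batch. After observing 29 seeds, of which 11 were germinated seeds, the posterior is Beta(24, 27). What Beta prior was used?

Beta(13, 9)

A Beta(α, β) prior with s successes and f failures in binomial data gives a Beta(α+s, β+f) posterior.
Subtract the data counts: 24−11=13, 27−18=9.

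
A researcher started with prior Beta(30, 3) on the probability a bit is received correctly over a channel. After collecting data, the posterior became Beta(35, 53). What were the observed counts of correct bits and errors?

Under Beta–binomial conjugacy the posterior parameters are (a+s, b+f).
Match parameters: s=35−30=5, f=53−3=50.

5 correct bits and 50 errors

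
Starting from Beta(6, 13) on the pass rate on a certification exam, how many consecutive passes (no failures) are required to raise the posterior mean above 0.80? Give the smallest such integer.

After k passes and 0 failures the posterior is Beta(6+k, 13), with mean (6+k)/(6+13+k).
Set (6+k)/(19+k) > 0.80 and solve: k > (0.80·19 − 6)/(1 − 0.80) = 46.000.
The smallest integer exceeding 46.000 is 47.

k = 47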